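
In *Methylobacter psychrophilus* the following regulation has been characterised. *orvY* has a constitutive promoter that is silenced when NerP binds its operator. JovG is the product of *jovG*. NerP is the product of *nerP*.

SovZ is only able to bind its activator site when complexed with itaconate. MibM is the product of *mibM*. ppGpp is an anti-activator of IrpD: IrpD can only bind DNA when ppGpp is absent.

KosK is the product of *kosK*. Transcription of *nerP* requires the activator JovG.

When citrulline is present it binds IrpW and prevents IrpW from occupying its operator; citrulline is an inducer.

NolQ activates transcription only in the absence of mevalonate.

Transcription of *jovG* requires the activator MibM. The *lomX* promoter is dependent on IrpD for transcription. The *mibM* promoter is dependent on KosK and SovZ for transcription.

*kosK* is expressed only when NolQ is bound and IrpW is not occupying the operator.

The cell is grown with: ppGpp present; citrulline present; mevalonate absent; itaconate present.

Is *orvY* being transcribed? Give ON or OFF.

Mevalonate is absent, so NolQ is active.
Citrulline is present, so IrpW is inactive.
No repressor is bound and NolQ is active, so *kosK* is transcribed.
So KosK is produced and active.
Itaconate is present, so SovZ is active.
No repressor is bound and KosK and SovZ are active, so *mibM* is transcribed.
So MibM is produced and active.
No repressor is bound and MibM is active, so *jovG* is transcribed.
So JovG is produced and active.
No repressor is bound and JovG is active, so *nerP* is transcribed.
So NerP is produced and active.
With repressor NerP bound, *orvY* is not transcribed.

OFF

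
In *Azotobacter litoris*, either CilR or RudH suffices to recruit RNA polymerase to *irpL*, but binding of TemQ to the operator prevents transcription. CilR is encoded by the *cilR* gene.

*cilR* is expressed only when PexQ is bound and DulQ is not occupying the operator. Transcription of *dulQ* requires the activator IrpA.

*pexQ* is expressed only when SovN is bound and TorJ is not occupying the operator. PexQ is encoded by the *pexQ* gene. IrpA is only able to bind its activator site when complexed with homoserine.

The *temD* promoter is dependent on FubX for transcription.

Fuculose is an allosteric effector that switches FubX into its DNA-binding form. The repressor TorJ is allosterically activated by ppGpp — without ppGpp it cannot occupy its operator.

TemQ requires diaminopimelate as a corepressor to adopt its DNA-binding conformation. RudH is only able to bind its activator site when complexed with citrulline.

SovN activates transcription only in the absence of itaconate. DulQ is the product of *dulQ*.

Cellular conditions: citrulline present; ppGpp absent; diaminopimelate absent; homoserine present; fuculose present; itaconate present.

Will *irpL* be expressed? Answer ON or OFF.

Homoserine is present, so IrpA is active.
No repressor is bound and IrpA is active, so *dulQ* is transcribed.
So DulQ is produced and active.
ppGpp is absent, so TorJ is inactive.
Itaconate is present, so SovN is inactive.
Required activator SovN is absent, so *pexQ* is not transcribed.
So PexQ is not produced.
With repressor DulQ bound, *cilR* is not transcribed.
So CilR is not produced.
Diaminopimelate is absent, so TemQ is inactive.
Citrulline is present, so RudH is active.
Activator RudH is present, so *irpL* is transcribed.

ON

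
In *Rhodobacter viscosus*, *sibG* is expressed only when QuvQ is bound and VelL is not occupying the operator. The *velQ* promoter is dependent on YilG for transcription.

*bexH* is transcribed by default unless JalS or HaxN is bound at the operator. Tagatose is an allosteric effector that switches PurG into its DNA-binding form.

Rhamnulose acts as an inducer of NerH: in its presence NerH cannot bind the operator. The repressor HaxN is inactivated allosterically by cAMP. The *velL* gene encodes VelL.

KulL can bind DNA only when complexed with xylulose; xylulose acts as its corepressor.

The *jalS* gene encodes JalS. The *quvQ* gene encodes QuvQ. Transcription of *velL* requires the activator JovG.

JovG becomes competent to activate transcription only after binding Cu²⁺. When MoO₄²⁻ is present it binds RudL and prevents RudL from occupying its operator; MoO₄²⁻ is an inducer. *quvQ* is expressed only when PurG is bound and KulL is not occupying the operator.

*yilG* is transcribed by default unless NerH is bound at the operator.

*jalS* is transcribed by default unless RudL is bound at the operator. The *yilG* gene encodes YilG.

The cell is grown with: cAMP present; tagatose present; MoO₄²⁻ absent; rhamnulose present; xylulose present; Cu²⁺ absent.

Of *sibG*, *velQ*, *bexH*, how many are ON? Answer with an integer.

Cu²⁺ is absent, so JovG is inactive.
Required activator JovG is absent, so *velL* is not transcribed.
So VelL is not produced.
Xylulose is present, so KulL is active.
Tagatose is present, so PurG is active.
With repressor KulL bound, *quvQ* is not transcribed.
So QuvQ is not produced.
Required activator QuvQ is absent, so *sibG* is not transcribed.
→ *sibG* is OFF.
Rhamnulose is present, so NerH is inactive.
With no repressor bound, *yilG* is transcribed.
So YilG is produced and active.
No repressor is bound and YilG is active, so *velQ* is transcribed.
→ *velQ* is ON.
MoO₄²⁻ is absent, so RudL is active.
With repressor RudL bound, *jalS* is not transcribed.
So JalS is not produced.
cAMP is present, so HaxN is inactive.
With no repressor bound, *bexH* is transcribed.
→ *bexH* is ON.
2 of the 3 genes are transcribed.

2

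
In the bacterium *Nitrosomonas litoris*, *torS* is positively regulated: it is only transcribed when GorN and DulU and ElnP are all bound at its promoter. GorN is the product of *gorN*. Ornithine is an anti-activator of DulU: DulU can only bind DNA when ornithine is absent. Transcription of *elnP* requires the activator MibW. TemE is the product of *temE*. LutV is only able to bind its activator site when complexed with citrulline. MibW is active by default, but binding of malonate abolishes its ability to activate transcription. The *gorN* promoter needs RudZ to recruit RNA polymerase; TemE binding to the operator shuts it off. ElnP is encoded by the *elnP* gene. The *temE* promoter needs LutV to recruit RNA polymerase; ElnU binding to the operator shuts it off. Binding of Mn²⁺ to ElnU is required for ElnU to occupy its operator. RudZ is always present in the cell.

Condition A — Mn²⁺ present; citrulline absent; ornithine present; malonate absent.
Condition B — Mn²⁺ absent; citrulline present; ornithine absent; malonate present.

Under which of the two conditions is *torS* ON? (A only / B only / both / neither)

Condition A:
RudZ is produced constitutively and is active.
Mn²⁺ is present, so ElnU is active.
Citrulline is absent, so LutV is inactive.
With repressor ElnU bound, *temE* is not transcribed.
So TemE is not produced.
No repressor is bound and RudZ is active, so *gorN* is transcribed.
So GorN is produced and active.
Ornithine is present, so DulU is inactive.
Malonate is absent, so MibW is active.
No repressor is bound and MibW is active, so *elnP* is transcribed.
So ElnP is produced and active.
Required activator DulU is absent, so *torS* is not transcribed.
→ *torS* is OFF in A.
Condition B:
RudZ is produced constitutively and is active.
Mn²⁺ is absent, so ElnU is inactive.
Citrulline is present, so LutV is active.
No repressor is bound and LutV is active, so *temE* is transcribed.
So TemE is produced and active.
With repressor TemE bound, *gorN* is not transcribed.
So GorN is not produced.
Ornithine is absent, so DulU is active.
Malonate is present, so MibW is inactive.
Required activator MibW is absent, so *elnP* is not transcribed.
So ElnP is not produced.
Required activator GorN is absent, so *torS* is not transcribed.
→ *torS* is OFF in B.

neither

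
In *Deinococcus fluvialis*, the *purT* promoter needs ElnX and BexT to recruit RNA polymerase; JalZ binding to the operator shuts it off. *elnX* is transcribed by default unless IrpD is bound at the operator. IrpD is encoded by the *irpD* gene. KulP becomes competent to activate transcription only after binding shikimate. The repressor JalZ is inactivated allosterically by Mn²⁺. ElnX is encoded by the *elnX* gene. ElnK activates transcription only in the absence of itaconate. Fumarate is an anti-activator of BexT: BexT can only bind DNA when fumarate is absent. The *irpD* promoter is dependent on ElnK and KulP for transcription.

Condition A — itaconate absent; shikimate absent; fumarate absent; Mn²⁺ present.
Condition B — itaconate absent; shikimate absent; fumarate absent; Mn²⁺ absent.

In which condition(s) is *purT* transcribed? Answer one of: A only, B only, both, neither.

Condition A:
Itaconate is absent, so ElnK is active.
Shikimate is absent, so KulP is inactive.
Required activator KulP is absent, so *irpD* is not transcribed.
So IrpD is not produced.
With no repressor bound, *elnX* is transcribed.
So ElnX is produced and active.
Fumarate is absent, so BexT is active.
Mn²⁺ is present, so JalZ is inactive.
No repressor is bound and ElnX and BexT are active, so *purT* is transcribed.
→ *purT* is ON in A.
Condition B:
Itaconate is absent, so ElnK is active.
Shikimate is absent, so KulP is inactive.
Required activator KulP is absent, so *irpD* is not transcribed.
So IrpD is not produced.
With no repressor bound, *elnX* is transcribed.
So ElnX is produced and active.
Fumarate is absent, so BexT is active.
Mn²⁺ is absent, so JalZ is active.
With repressor JalZ bound, *purT* is not transcribed.
→ *purT* is OFF in B.

A only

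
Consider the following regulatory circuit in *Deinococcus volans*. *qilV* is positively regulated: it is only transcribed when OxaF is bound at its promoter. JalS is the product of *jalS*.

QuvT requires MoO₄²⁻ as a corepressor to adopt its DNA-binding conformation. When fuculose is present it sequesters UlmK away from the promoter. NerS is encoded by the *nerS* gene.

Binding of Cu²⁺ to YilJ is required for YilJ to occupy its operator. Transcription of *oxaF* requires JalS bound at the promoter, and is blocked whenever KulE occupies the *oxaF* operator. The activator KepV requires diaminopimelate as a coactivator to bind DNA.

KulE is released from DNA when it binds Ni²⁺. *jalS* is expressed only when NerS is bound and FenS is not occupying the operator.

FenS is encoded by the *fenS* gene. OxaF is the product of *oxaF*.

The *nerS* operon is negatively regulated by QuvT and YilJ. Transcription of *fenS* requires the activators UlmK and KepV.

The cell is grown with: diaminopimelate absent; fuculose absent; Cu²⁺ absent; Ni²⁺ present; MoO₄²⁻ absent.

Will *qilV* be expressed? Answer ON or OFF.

ON

Fuculose is absent, so UlmK is active.
Diaminopimelate is absent, so KepV is inactive.
Required activator KepV is absent, so *fenS* is not transcribed.
So FenS is not produced.
MoO₄²⁻ is absent, so QuvT is inactive.
Cu²⁺ is absent, so YilJ is inactive.
With no repressor bound, *nerS* is transcribed.
So NerS is produced and active.
No repressor is bound and NerS is active, so *jalS* is transcribed.
So JalS is produced and active.
Ni²⁺ is present, so KulE is inactive.
No repressor is bound and JalS is active, so *oxaF* is transcribed.
So OxaF is produced and active.
No repressor is bound and OxaF is active, so *qilV* is transcribed.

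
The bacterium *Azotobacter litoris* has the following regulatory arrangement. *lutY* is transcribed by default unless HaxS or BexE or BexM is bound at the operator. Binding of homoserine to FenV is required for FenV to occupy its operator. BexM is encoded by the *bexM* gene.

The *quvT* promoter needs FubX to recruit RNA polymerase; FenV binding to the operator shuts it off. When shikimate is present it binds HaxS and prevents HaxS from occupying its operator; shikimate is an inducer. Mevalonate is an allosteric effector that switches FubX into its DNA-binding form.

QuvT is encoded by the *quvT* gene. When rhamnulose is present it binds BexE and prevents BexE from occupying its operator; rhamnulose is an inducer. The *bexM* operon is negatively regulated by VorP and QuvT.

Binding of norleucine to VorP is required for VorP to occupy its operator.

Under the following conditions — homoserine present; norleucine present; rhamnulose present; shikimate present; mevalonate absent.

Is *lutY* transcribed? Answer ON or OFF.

ON

Shikimate is present, so HaxS is inactive.
Rhamnulose is present, so BexE is inactive.
Norleucine is present, so VorP is active.
Homoserine is present, so FenV is active.
Mevalonate is absent, so FubX is inactive.
With repressor FenV bound, *quvT* is not transcribed.
So QuvT is not produced.
With repressor VorP bound, *bexM* is not transcribed.
So BexM is not produced.
With no repressor bound, *lutY* is transcribed.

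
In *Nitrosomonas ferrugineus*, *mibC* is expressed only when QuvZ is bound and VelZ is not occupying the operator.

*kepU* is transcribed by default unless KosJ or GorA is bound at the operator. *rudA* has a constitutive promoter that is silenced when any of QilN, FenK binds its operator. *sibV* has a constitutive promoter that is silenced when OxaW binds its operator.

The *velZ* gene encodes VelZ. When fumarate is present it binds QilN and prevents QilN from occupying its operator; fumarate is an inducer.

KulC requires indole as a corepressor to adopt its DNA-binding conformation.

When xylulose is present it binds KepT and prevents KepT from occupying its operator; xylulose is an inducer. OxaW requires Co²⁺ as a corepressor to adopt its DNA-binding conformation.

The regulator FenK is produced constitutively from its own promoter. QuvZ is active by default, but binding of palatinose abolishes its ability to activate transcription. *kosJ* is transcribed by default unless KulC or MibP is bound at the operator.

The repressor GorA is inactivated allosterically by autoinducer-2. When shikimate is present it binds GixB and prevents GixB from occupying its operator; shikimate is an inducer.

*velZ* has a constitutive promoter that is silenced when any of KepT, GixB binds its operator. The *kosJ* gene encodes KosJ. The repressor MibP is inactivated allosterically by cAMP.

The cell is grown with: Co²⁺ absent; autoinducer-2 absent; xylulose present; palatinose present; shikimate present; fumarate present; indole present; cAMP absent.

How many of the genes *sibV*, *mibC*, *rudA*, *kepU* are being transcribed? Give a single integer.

1

Co²⁺ is absent, so OxaW is inactive.
With no repressor bound, *sibV* is transcribed.
→ *sibV* is ON.
Xylulose is present, so KepT is inactive.
Shikimate is present, so GixB is inactive.
With no repressor bound, *velZ* is transcribed.
So VelZ is produced and active.
Palatinose is present, so QuvZ is inactive.
With repressor VelZ bound, *mibC* is not transcribed.
→ *mibC* is OFF.
Fumarate is present, so QilN is inactive.
FenK is produced constitutively and is active.
With repressor FenK bound, *rudA* is not transcribed.
→ *rudA* is OFF.
Indole is present, so KulC is active.
cAMP is absent, so MibP is active.
With repressor KulC bound, *kosJ* is not transcribed.
So KosJ is not produced.
Autoinducer-2 is absent, so GorA is active.
With repressor GorA bound, *kepU* is not transcribed.
→ *kepU* is OFF.
1 of the 4 genes is transcribed.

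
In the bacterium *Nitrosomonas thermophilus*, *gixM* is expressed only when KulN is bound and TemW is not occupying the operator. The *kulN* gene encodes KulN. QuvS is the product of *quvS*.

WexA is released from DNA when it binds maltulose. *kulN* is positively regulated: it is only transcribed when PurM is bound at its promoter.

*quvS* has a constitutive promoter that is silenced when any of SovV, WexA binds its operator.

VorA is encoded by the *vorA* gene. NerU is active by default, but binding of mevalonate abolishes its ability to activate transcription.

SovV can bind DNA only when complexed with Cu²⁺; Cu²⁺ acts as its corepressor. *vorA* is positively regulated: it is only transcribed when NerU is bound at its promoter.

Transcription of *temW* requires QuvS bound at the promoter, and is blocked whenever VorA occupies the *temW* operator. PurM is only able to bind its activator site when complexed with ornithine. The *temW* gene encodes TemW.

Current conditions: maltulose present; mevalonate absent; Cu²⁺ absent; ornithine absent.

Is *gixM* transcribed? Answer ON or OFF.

Ornithine is absent, so PurM is inactive.
Required activator PurM is absent, so *kulN* is not transcribed.
So KulN is not produced.
Cu²⁺ is absent, so SovV is inactive.
Maltulose is present, so WexA is inactive.
With no repressor bound, *quvS* is transcribed.
So QuvS is produced and active.
Mevalonate is absent, so NerU is active.
No repressor is bound and NerU is active, so *vorA* is transcribed.
So VorA is produced and active.
With repressor VorA bound, *temW* is not transcribed.
So TemW is not produced.
Required activator KulN is absent, so *gixM* is not transcribed.

OFF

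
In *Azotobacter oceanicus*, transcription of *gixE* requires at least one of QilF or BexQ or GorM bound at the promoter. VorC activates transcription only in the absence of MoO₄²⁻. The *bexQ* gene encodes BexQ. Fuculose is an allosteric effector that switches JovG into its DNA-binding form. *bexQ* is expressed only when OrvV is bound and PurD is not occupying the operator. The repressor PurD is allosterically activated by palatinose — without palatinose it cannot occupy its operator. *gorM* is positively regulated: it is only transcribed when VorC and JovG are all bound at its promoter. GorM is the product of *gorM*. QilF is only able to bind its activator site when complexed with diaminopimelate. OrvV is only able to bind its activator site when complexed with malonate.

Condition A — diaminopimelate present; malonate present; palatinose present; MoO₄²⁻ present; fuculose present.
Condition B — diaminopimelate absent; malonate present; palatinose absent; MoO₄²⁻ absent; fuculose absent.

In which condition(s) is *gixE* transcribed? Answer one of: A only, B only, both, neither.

Condition A:
Diaminopimelate is present, so QilF is active.
Malonate is present, so OrvV is active.
Palatinose is present, so PurD is active.
With repressor PurD bound, *bexQ* is not transcribed.
So BexQ is not produced.
MoO₄²⁻ is present, so VorC is inactive.
Fuculose is present, so JovG is active.
Required activator VorC is absent, so *gorM* is not transcribed.
So GorM is not produced.
Activator QilF is present, so *gixE* is transcribed.
→ *gixE* is ON in A.
Condition B:
Diaminopimelate is absent, so QilF is inactive.
Malonate is present, so OrvV is active.
Palatinose is absent, so PurD is inactive.
No repressor is bound and OrvV is active, so *bexQ* is transcribed.
So BexQ is produced and active.
MoO₄²⁻ is absent, so VorC is active.
Fuculose is absent, so JovG is inactive.
Required activator JovG is absent, so *gorM* is not transcribed.
So GorM is not produced.
Activator BexQ is present, so *gixE* is transcribed.
→ *gixE* is ON in B.

both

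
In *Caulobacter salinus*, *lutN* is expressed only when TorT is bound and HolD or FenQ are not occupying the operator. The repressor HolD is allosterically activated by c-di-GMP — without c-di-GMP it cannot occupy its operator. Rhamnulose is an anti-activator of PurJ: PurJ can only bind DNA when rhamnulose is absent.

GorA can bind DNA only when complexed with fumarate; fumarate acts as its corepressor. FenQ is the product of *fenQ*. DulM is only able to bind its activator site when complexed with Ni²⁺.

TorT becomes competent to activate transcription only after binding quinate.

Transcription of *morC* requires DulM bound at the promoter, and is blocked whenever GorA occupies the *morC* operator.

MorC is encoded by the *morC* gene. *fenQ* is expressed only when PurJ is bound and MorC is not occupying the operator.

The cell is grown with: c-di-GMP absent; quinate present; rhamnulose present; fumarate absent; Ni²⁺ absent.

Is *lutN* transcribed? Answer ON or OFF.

ON

Quinate is present, so TorT is active.
c-di-GMP is absent, so HolD is inactive.
Ni²⁺ is absent, so DulM is inactive.
Fumarate is absent, so GorA is inactive.
Required activator DulM is absent, so *morC* is not transcribed.
So MorC is not produced.
Rhamnulose is present, so PurJ is inactive.
Required activator PurJ is absent, so *fenQ* is not transcribed.
So FenQ is not produced.
No repressor is bound and TorT is active, so *lutN* is transcribed.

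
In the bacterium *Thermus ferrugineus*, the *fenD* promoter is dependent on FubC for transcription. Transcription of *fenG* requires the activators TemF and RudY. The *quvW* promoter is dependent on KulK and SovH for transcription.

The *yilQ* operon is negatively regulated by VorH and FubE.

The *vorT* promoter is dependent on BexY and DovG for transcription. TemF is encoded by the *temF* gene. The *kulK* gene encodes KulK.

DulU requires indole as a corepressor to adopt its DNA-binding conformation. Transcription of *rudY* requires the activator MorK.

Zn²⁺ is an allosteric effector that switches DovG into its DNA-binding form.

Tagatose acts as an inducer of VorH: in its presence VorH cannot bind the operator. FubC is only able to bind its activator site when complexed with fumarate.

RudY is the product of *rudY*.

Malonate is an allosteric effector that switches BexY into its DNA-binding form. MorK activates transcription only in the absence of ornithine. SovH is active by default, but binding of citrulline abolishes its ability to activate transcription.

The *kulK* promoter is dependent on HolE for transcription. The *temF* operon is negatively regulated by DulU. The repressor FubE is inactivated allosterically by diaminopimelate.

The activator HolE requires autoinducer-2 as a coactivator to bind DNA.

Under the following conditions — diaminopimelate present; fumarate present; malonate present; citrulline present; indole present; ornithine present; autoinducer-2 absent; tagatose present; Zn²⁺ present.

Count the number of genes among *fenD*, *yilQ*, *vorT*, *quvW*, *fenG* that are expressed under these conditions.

Fumarate is present, so FubC is active.
No repressor is bound and FubC is active, so *fenD* is transcribed.
→ *fenD* is ON.
Tagatose is present, so VorH is inactive.
Diaminopimelate is present, so FubE is inactive.
With no repressor bound, *yilQ* is transcribed.
→ *yilQ* is ON.
Malonate is present, so BexY is active.
Zn²⁺ is present, so DovG is active.
No repressor is bound and BexY and DovG are active, so *vorT* is transcribed.
→ *vorT* is ON.
Autoinducer-2 is absent, so HolE is inactive.
Required activator HolE is absent, so *kulK* is not transcribed.
So KulK is not produced.
Citrulline is present, so SovH is inactive.
Required activator KulK is absent, so *quvW* is not transcribed.
→ *quvW* is OFF.
Indole is present, so DulU is active.
With repressor DulU bound, *temF* is not transcribed.
So TemF is not produced.
Ornithine is present, so MorK is inactive.
Required activator MorK is absent, so *rudY* is not transcribed.
So RudY is not produced.
Required activator TemF is absent, so *fenG* is not transcribed.
→ *fenG* is OFF.
3 of the 5 genes are transcribed.

3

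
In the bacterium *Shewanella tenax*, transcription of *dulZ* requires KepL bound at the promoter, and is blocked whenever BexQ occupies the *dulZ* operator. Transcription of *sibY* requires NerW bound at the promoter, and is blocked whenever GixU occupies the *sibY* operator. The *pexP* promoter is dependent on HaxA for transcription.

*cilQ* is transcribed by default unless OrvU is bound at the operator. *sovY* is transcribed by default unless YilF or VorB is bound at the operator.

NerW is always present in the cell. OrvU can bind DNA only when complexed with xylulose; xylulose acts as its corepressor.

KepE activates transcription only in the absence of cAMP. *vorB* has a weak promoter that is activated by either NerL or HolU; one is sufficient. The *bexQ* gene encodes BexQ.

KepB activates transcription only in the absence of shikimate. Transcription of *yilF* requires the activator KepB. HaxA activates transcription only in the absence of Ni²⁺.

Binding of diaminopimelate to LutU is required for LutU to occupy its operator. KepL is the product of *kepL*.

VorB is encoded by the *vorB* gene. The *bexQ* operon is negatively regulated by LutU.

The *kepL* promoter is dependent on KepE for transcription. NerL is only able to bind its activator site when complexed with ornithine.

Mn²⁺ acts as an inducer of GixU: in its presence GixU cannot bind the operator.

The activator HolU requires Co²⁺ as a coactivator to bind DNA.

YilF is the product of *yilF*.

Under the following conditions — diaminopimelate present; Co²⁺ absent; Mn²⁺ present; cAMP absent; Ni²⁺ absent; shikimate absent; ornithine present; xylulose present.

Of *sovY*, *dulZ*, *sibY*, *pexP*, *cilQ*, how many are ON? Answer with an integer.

Shikimate is absent, so KepB is active.
No repressor is bound and KepB is active, so *yilF* is transcribed.
So YilF is produced and active.
Ornithine is present, so NerL is active.
Co²⁺ is absent, so HolU is inactive.
Activator NerL is present, so *vorB* is transcribed.
So VorB is produced and active.
With repressor YilF bound, *sovY* is not transcribed.
→ *sovY* is OFF.
cAMP is absent, so KepE is active.
No repressor is bound and KepE is active, so *kepL* is transcribed.
So KepL is produced and active.
Diaminopimelate is present, so LutU is active.
With repressor LutU bound, *bexQ* is not transcribed.
So BexQ is not produced.
No repressor is bound and KepL is active, so *dulZ* is transcribed.
→ *dulZ* is ON.
Mn²⁺ is present, so GixU is inactive.
NerW is produced constitutively and is active.
No repressor is bound and NerW is active, so *sibY* is transcribed.
→ *sibY* is ON.
Ni²⁺ is absent, so HaxA is active.
No repressor is bound and HaxA is active, so *pexP* is transcribed.
→ *pexP* is ON.
Xylulose is present, so OrvU is active.
With repressor OrvU bound, *cilQ* is not transcribed.
→ *cilQ* is OFF.
3 of the 5 genes are transcribed.

3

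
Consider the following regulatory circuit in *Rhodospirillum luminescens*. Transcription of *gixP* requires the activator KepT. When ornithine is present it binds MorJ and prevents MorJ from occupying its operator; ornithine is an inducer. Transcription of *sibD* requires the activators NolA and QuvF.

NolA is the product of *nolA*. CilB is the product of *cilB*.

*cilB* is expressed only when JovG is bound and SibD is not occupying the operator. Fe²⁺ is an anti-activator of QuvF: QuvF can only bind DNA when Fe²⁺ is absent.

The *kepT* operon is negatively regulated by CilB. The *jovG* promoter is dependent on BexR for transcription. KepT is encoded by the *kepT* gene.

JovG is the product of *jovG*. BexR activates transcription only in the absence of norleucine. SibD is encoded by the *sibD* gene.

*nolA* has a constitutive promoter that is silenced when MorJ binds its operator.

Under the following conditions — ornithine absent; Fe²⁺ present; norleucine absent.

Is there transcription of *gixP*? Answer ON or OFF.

OFF

Ornithine is absent, so MorJ is active.
With repressor MorJ bound, *nolA* is not transcribed.
So NolA is not produced.
Fe²⁺ is present, so QuvF is inactive.
Required activator NolA is absent, so *sibD* is not transcribed.
So SibD is not produced.
Norleucine is absent, so BexR is active.
No repressor is bound and BexR is active, so *jovG* is transcribed.
So JovG is produced and active.
No repressor is bound and JovG is active, so *cilB* is transcribed.
So CilB is produced and active.
With repressor CilB bound, *kepT* is not transcribed.
So KepT is not produced.
Required activator KepT is absent, so *gixP* is not transcribed.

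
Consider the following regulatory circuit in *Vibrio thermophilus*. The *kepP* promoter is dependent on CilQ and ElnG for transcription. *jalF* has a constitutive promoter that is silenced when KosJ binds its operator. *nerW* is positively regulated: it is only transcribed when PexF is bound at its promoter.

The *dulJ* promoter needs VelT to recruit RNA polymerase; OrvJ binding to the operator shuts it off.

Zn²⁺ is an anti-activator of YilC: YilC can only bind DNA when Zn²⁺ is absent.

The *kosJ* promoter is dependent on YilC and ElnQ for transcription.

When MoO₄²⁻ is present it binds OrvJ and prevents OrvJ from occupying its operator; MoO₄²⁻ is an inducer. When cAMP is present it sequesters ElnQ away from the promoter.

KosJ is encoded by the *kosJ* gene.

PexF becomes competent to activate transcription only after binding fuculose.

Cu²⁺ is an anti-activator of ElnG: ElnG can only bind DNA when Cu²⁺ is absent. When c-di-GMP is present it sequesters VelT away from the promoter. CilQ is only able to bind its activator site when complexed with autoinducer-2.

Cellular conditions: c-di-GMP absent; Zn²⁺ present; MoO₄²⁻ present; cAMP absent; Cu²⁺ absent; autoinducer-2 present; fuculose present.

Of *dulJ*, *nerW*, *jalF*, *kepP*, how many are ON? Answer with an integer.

c-di-GMP is absent, so VelT is active.
MoO₄²⁻ is present, so OrvJ is inactive.
No repressor is bound and VelT is active, so *dulJ* is transcribed.
→ *dulJ* is ON.
Fuculose is present, so PexF is active.
No repressor is bound and PexF is active, so *nerW* is transcribed.
→ *nerW* is ON.
Zn²⁺ is present, so YilC is inactive.
cAMP is absent, so ElnQ is active.
Required activator YilC is absent, so *kosJ* is not transcribed.
So KosJ is not produced.
With no repressor bound, *jalF* is transcribed.
→ *jalF* is ON.
Autoinducer-2 is present, so CilQ is active.
Cu²⁺ is absent, so ElnG is active.
No repressor is bound and CilQ and ElnG are active, so *kepP* is transcribed.
→ *kepP* is ON.
4 of the 4 genes are transcribed.

4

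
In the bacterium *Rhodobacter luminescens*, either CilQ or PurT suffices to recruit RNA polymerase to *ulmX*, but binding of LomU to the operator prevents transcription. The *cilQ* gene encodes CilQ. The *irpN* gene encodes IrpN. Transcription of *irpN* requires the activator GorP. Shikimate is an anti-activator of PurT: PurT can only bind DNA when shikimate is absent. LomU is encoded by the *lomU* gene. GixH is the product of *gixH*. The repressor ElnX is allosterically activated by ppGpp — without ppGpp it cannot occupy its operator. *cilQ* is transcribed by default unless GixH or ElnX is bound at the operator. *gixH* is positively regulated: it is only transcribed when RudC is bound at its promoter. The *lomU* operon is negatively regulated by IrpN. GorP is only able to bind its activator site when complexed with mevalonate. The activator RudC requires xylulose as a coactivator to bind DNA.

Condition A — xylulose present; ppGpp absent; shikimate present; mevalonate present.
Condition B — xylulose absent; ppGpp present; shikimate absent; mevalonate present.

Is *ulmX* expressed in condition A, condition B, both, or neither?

Condition A:
Xylulose is present, so RudC is active.
No repressor is bound and RudC is active, so *gixH* is transcribed.
So GixH is produced and active.
ppGpp is absent, so ElnX is inactive.
With repressor GixH bound, *cilQ* is not transcribed.
So CilQ is not produced.
Shikimate is present, so PurT is inactive.
Mevalonate is present, so GorP is active.
No repressor is bound and GorP is active, so *irpN* is transcribed.
So IrpN is produced and active.
With repressor IrpN bound, *lomU* is not transcribed.
So LomU is not produced.
No activator is available at the *ulmX* promoter, so *ulmX* is not transcribed.
→ *ulmX* is OFF in A.
Condition B:
Xylulose is absent, so RudC is inactive.
Required activator RudC is absent, so *gixH* is not transcribed.
So GixH is not produced.
ppGpp is present, so ElnX is active.
With repressor ElnX bound, *cilQ* is not transcribed.
So CilQ is not produced.
Shikimate is absent, so PurT is active.
Mevalonate is present, so GorP is active.
No repressor is bound and GorP is active, so *irpN* is transcribed.
So IrpN is produced and active.
With repressor IrpN bound, *lomU* is not transcribed.
So LomU is not produced.
Activator PurT is present, so *ulmX* is transcribed.
→ *ulmX* is ON in B.

B only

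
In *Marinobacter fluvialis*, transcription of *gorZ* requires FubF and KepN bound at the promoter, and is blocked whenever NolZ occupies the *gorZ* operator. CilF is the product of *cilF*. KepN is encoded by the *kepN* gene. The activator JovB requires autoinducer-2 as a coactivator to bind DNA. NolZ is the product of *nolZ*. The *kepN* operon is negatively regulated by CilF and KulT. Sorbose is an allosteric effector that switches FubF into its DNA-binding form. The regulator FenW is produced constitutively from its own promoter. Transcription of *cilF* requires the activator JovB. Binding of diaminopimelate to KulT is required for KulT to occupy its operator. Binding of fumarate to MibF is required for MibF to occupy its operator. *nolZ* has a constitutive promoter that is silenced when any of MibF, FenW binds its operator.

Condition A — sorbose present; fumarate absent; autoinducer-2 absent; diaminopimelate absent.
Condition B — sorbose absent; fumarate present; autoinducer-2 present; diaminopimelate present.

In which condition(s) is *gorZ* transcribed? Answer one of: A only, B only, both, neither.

A only

Condition A:
Sorbose is present, so FubF is active.
Fumarate is absent, so MibF is inactive.
FenW is produced constitutively and is active.
With repressor FenW bound, *nolZ* is not transcribed.
So NolZ is not produced.
Autoinducer-2 is absent, so JovB is inactive.
Required activator JovB is absent, so *cilF* is not transcribed.
So CilF is not produced.
Diaminopimelate is absent, so KulT is inactive.
With no repressor bound, *kepN* is transcribed.
So KepN is produced and active.
No repressor is bound and FubF and KepN are active, so *gorZ* is transcribed.
→ *gorZ* is ON in A.
Condition B:
Sorbose is absent, so FubF is inactive.
Fumarate is present, so MibF is active.
FenW is produced constitutively and is active.
With repressor MibF bound, *nolZ* is not transcribed.
So NolZ is not produced.
Autoinducer-2 is present, so JovB is active.
No repressor is bound and JovB is active, so *cilF* is transcribed.
So CilF is produced and active.
Diaminopimelate is present, so KulT is active.
With repressor CilF bound, *kepN* is not transcribed.
So KepN is not produced.
Required activator FubF is absent, so *gorZ* is not transcribed.
→ *gorZ* is OFF in B.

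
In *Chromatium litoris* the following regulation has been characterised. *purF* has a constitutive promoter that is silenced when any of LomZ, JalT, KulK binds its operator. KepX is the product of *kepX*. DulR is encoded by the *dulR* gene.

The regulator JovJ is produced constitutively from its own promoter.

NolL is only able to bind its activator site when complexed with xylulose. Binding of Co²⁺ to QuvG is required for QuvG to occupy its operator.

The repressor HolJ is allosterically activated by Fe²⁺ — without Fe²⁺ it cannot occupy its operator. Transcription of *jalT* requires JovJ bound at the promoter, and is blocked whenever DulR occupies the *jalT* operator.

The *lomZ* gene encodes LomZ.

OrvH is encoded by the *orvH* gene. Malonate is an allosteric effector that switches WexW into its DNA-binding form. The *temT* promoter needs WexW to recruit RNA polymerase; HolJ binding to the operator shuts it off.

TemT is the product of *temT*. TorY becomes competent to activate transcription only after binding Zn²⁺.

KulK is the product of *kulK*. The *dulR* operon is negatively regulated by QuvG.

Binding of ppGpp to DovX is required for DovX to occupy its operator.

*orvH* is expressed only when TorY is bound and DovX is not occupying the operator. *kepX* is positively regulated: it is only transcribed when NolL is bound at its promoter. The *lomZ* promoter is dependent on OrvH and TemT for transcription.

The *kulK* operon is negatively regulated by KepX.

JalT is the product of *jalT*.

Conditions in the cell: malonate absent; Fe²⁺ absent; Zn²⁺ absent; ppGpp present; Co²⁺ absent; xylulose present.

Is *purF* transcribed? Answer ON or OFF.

ON

ppGpp is present, so DovX is active.
Zn²⁺ is absent, so TorY is inactive.
With repressor DovX bound, *orvH* is not transcribed.
So OrvH is not produced.
Malonate is absent, so WexW is inactive.
Fe²⁺ is absent, so HolJ is inactive.
Required activator WexW is absent, so *temT* is not transcribed.
So TemT is not produced.
Required activator OrvH is absent, so *lomZ* is not transcribed.
So LomZ is not produced.
JovJ is produced constitutively and is active.
Co²⁺ is absent, so QuvG is inactive.
With no repressor bound, *dulR* is transcribed.
So DulR is produced and active.
With repressor DulR bound, *jalT* is not transcribed.
So JalT is not produced.
Xylulose is present, so NolL is active.
No repressor is bound and NolL is active, so *kepX* is transcribed.
So KepX is produced and active.
With repressor KepX bound, *kulK* is not transcribed.
So KulK is not produced.
With no repressor bound, *purF* is transcribed.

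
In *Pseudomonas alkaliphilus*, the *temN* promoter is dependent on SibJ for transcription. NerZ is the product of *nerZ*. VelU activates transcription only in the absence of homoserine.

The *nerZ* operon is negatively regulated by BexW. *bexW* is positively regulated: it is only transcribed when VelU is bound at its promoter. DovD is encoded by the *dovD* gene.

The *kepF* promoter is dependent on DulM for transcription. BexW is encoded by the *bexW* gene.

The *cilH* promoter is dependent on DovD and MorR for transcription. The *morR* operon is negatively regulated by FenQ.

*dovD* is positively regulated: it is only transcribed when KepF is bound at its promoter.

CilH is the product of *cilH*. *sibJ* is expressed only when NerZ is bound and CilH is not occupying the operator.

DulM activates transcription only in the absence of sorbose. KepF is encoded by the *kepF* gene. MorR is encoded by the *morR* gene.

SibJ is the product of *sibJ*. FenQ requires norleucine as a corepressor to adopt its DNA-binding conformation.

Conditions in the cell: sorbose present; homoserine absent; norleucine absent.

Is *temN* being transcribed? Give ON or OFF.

OFF

Sorbose is present, so DulM is inactive.
Required activator DulM is absent, so *kepF* is not transcribed.
So KepF is not produced.
Required activator KepF is absent, so *dovD* is not transcribed.
So DovD is not produced.
Norleucine is absent, so FenQ is inactive.
With no repressor bound, *morR* is transcribed.
So MorR is produced and active.
Required activator DovD is absent, so *cilH* is not transcribed.
So CilH is not produced.
Homoserine is absent, so VelU is active.
No repressor is bound and VelU is active, so *bexW* is transcribed.
So BexW is produced and active.
With repressor BexW bound, *nerZ* is not transcribed.
So NerZ is not produced.
Required activator NerZ is absent, so *sibJ* is not transcribed.
So SibJ is not produced.
Required activator SibJ is absent, so *temN* is not transcribed.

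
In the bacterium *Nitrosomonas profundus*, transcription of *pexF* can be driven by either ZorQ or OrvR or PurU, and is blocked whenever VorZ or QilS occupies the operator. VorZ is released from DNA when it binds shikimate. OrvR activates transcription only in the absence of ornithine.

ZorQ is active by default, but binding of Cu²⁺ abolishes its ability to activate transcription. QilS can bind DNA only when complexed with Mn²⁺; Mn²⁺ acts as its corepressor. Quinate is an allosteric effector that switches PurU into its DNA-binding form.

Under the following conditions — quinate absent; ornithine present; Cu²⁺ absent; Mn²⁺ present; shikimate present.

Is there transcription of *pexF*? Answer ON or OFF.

Cu²⁺ is absent, so ZorQ is active.
Shikimate is present, so VorZ is inactive.
Ornithine is present, so OrvR is inactive.
Quinate is absent, so PurU is inactive.
Mn²⁺ is present, so QilS is active.
With repressor QilS bound, *pexF* is not transcribed.

OFF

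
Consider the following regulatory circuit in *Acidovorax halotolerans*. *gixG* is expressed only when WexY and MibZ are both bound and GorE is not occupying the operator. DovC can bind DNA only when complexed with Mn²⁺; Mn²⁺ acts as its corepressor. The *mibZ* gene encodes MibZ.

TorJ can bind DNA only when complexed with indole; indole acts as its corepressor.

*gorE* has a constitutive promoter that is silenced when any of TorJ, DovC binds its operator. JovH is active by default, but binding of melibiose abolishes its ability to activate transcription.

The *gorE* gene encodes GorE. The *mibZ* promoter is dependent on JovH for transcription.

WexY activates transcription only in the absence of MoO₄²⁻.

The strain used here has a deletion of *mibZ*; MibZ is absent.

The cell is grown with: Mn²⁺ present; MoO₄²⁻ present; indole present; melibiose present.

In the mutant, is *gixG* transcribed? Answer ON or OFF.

OFF

MoO₄²⁻ is present, so WexY is inactive.
Indole is present, so TorJ is active.
Mn²⁺ is present, so DovC is active.
With repressor TorJ bound, *gorE* is not transcribed.
So GorE is not produced.
MibZ is non-functional in this strain, so it has no effect.
Required activator WexY is absent, so *gixG* is not transcribed.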